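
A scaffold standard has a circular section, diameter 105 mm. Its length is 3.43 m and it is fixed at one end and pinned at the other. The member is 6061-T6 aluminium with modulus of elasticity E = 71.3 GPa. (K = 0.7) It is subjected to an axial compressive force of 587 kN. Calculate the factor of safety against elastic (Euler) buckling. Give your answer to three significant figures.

n ≈ 1.24

I = πd⁴/64 = π×105⁴/64 = 5.967×10^6 mm⁴
I = 5.967×10^6 mm⁴ = 5.967×10^-6 m⁴
Effective length L_e = K·L = 0.7 × 3.43 = 2.401 m
P_cr = π²EI / L_e² = π² × 71.3×10⁹ × 5.967×10^-6 / 2.401² = 7.283×10^5 N
Factor of safety n = P_cr / P = 728.34 / 587 = 1.24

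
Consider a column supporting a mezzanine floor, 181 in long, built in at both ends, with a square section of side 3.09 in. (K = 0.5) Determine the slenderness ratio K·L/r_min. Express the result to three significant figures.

λ ≈ 101

I = a⁴/12 = 3.09⁴/12 = 7.597 in⁴
A = 9.548 in²;  r_min = √(I/A) = √(7.597/9.548) = 0.8920 in
L_e = K·L = 0.5 × 181 = 90.50 in
λ = L_e / r_min = 90.500 / 0.8920 = 101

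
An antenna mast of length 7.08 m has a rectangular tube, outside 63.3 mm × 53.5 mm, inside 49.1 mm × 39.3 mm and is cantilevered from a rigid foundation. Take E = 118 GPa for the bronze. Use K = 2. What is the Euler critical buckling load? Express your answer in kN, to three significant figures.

P_cr ≈ 3.25 kN

Weak-axis I_min = (h_o·b_o³ − h_i·b_i³)/12 with b_o = 53.5, b_i = 39.30 mm (shorter outer/inner sides).
I_min = (63.3×53.5³ − 49.10×39.30³)/12 = 5.594×10^5 mm⁴
I = 5.594×10^5 mm⁴ = 5.594×10^-7 m⁴
Effective length L_e = K·L = 2 × 7.08 = 14.16 m
P_cr = π²EI / L_e² = π² × 118×10⁹ × 5.594×10^-7 / 14.16² = 3.249×10^3 N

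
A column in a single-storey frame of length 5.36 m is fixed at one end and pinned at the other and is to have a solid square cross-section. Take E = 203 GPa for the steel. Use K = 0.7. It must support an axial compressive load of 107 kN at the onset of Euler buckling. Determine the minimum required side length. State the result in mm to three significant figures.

a ≈ 54.8 mm

L_e = K·L = 0.7 × 5.36 = 3.752 m
Required I = P_cr·L_e²/(π²E) = 1.070×10^5 × 3.752² / (π² × 2.03×10^11) = 7.518×10^-7 m⁴
I_req = 7.518×10^5 mm⁴
Solid square: I = a⁴/12  ⇒  a = (12I)^(1/4) = (12×7.518×10^5)^(1/4) = 54.8 mm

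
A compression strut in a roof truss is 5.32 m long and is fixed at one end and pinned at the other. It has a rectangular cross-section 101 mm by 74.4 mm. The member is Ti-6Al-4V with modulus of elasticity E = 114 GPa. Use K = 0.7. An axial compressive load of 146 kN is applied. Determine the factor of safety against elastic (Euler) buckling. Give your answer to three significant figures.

n ≈ 1.93

Buckling occurs about the weak axis: I_min = h·b³/12 with b = 74.4 mm (the shorter side).
I_min = 101×74.4³/12 = 3.466×10^6 mm⁴
I = 3.466×10^6 mm⁴ = 3.466×10^-6 m⁴
Effective length L_e = K·L = 0.7 × 5.32 = 3.724 m
P_cr = π²EI / L_e² = π² × 114×10⁹ × 3.466×10^-6 / 3.724² = 2.812×10^5 N
Factor of safety n = P_cr / P = 281.22 / 146 = 1.93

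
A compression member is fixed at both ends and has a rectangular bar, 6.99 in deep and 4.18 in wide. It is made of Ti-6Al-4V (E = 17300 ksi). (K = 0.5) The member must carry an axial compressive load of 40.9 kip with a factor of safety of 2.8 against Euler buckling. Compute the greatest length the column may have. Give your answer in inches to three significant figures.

L_max ≈ 504 in

Buckling occurs about the weak axis: I_min = h·b³/12 with b = 4.18 in (the shorter side).
I_min = 6.99×4.18³/12 = 42.54 in⁴
Required critical load P_cr = n·P = 2.8 × 40.9 = 114.5 kip = 1.145×10^5 lb
From P_cr = π²EI/(K·L)²:  L = (1/K)·√(π²EI/P_cr) = (1/0.5)·√(π²×1.73×10^7×42.54/1.145×10^5)
L = 504 in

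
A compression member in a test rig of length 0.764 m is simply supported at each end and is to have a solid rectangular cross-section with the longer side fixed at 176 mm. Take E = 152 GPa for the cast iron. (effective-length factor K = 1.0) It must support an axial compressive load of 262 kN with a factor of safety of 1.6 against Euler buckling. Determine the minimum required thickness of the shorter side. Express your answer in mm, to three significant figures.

b ≈ 22.3 mm

Required P_cr = n·P = 1.6 × 262 = 419.2 kN
L_e = K·L = 1 × 0.764 = 0.7640 m
Required I = P_cr·L_e²/(π²E) = 4.192×10^5 × 0.7640² / (π² × 1.52×10^11) = 1.631×10^-7 m⁴
I_req = 1.631×10^5 mm⁴
Rectangle, weak axis: I_min = h·b³/12 with h = 176 mm fixed  ⇒  b = (12I/h)^(1/3) = 22.3 mm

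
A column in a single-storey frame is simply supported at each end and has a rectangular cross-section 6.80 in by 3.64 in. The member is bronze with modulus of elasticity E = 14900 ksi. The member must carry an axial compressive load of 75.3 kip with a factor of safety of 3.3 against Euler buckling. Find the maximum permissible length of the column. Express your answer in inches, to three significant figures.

L_max ≈ 127 in

Buckling occurs about the weak axis: I_min = h·b³/12 with b = 3.64 in (the shorter side).
I_min = 6.80×3.64³/12 = 27.33 in⁴
Required critical load P_cr = n·P = 3.3 × 75.3 = 248.5 kip = 2.485×10^5 lb
From P_cr = π²EI/(K·L)²:  L = (1/K)·√(π²EI/P_cr) = (1/1)·√(π²×1.49×10^7×27.33/2.485×10^5)
L = 127 in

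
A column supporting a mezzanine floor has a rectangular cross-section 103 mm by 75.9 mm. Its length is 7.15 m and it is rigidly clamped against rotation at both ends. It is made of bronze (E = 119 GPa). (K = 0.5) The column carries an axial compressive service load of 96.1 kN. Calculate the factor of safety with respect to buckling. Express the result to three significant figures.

n ≈ 3.59

Buckling occurs about the weak axis: I_min = h·b³/12 with b = 75.9 mm (the shorter side).
I_min = 103×75.9³/12 = 3.753×10^6 mm⁴
I = 3.753×10^6 mm⁴ = 3.753×10^-6 m⁴
Effective length L_e = K·L = 0.5 × 7.15 = 3.575 m
P_cr = π²EI / L_e² = π² × 119×10⁹ × 3.753×10^-6 / 3.575² = 3.449×10^5 N
Factor of safety n = P_cr / P = 344.89 / 96.1 = 3.59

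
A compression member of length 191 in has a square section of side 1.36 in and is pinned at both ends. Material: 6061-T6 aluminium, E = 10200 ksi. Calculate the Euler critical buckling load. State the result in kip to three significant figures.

P_cr ≈ 0.787 kip

I = a⁴/12 = 1.36⁴/12 = 0.2851 in⁴
Effective length L_e = K·L = 1 × 191 = 191.0 in
P_cr = π²EI / L_e² = π² × 10200×10³ × 0.2851 / 191.0² = 786.7 lb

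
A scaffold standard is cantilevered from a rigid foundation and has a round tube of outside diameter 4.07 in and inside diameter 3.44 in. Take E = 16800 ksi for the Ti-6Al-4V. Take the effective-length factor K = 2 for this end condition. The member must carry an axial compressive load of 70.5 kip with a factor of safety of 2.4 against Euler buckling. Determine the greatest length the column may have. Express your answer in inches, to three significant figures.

d_o = 4.07 in, d_i = 3.44 in
I = π(d_o⁴ − d_i⁴)/64 = π(4.07⁴ − 3.440⁴)/64 = 6.595 in⁴
Required critical load P_cr = n·P = 2.4 × 70.5 = 169.2 kip = 1.692×10^5 lb
From P_cr = π²EI/(K·L)²:  L = (1/K)·√(π²EI/P_cr) = (1/2)·√(π²×1.68×10^7×6.595/1.692×10^5)
L = 40.2 in

L_max ≈ 40.2 in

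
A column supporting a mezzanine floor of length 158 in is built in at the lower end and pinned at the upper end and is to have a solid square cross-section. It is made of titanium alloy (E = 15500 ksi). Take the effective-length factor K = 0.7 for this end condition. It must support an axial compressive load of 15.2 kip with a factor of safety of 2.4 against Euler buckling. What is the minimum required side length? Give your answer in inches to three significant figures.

Required P_cr = n·P = 2.4 × 15.2 = 36.48 kip
L_e = K·L = 0.7 × 158 = 110.6 in
Required I = P_cr·L_e²/(π²E) = 3.648×10^4 × 110.6² / (π² × 1.55×10^7) = 2.917 in⁴
Solid square: I = a⁴/12  ⇒  a = (12I)^(1/4) = (12×2.917)^(1/4) = 2.43 in

a ≈ 2.43 in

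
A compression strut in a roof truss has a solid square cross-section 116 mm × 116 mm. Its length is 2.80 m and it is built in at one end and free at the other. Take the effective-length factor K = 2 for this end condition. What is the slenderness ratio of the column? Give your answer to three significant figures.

I = a⁴/12 = 116⁴/12 = 1.509×10^7 mm⁴
A = 1.346×10^4 mm²;  r_min = √(I/A) = √(1.509×10^7/1.346×10^4) = 33.49 mm
L_e = K·L = 2 × 2.80 m = 5.600 m = 5600.0 mm
λ = L_e / r_min = 5600.0 / 33.49 = 167

λ ≈ 167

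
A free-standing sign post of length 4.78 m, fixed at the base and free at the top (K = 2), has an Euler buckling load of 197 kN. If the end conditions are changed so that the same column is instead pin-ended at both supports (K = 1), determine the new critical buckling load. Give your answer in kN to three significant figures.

P_cr ∝ 1/K², so P_cr,new = P_cr,old × (K_old/K_new)² = 197 × (2/1)²
= 197 × 4.000 = 788 kN

P_cr ≈ 788 kN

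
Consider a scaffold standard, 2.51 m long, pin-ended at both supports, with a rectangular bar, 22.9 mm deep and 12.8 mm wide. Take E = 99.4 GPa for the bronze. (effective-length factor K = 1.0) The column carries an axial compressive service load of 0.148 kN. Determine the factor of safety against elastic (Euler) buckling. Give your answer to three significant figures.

n ≈ 4.21

Buckling occurs about the weak axis: I_min = h·b³/12 with b = 12.8 mm (the shorter side).
I_min = 22.9×12.8³/12 = 4.002×10^3 mm⁴
I = 4.002×10^3 mm⁴ = 4.002×10^-9 m⁴
Effective length L_e = K·L = 1 × 2.51 = 2.510 m
P_cr = π²EI / L_e² = π² × 99.4×10⁹ × 4.002×10^-9 / 2.510² = 623.2 N
Factor of safety n = P_cr / P = 0.62319 / 0.148 = 4.21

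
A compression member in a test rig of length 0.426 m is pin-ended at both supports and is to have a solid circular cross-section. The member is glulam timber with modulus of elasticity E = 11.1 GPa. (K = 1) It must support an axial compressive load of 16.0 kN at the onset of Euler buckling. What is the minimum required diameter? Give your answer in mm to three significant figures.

d ≈ 27.1 mm

L_e = K·L = 1 × 0.426 = 0.4260 m
Required I = P_cr·L_e²/(π²E) = 1.600×10^4 × 0.4260² / (π² × 1.11×10^10) = 2.650×10^-8 m⁴
I_req = 2.650×10^4 mm⁴
Solid circle: I = πd⁴/64  ⇒  d = (64I/π)^(1/4) = (64×2.650×10^4/π)^(1/4) = 27.1 mm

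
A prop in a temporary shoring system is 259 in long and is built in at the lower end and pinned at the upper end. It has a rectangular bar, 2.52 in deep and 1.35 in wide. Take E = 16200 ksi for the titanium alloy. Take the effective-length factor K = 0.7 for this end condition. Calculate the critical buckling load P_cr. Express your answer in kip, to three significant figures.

Buckling occurs about the weak axis: I_min = h·b³/12 with b = 1.35 in (the shorter side).
I_min = 2.52×1.35³/12 = 0.5167 in⁴
Effective length L_e = K·L = 0.7 × 259 = 181.3 in
P_cr = π²EI / L_e² = π² × 16200×10³ × 0.5167 / 181.3² = 2.513×10^3 lb

P_cr ≈ 2.51 kip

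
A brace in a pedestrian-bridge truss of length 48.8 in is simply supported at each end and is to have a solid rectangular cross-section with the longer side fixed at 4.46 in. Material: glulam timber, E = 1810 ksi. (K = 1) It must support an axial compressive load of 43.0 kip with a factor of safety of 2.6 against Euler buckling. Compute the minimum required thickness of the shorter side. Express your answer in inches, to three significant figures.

Required P_cr = n·P = 2.6 × 43.0 = 111.8 kip
L_e = K·L = 1 × 48.8 = 48.80 in
Required I = P_cr·L_e²/(π²E) = 1.118×10^5 × 48.80² / (π² × 1.81×10^6) = 14.90 in⁴
Rectangle, weak axis: I_min = h·b³/12 with h = 4.46 in fixed  ⇒  b = (12I/h)^(1/3) = 3.42 in

b ≈ 3.42 in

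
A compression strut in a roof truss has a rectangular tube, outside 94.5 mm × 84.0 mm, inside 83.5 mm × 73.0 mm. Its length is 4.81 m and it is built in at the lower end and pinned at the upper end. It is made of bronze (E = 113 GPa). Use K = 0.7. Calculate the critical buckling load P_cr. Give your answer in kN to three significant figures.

P_cr ≈ 193 kN

Weak-axis I_min = (h_o·b_o³ − h_i·b_i³)/12 with b_o = 84.0, b_i = 73.00 mm (shorter outer/inner sides).
I_min = (94.5×84.0³ − 83.50×73.00³)/12 = 1.961×10^6 mm⁴
I = 1.961×10^6 mm⁴ = 1.961×10^-6 m⁴
Effective length L_e = K·L = 0.7 × 4.81 = 3.367 m
P_cr = π²EI / L_e² = π² × 113×10⁹ × 1.961×10^-6 / 3.367² = 1.929×10^5 N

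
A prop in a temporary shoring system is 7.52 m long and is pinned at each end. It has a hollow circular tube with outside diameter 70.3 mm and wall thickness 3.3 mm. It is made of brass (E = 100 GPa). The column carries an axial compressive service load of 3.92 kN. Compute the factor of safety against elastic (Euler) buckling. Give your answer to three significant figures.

Inner diameter d_i = 70.3 − 2×3.3 = 63.70 mm
I = π(d_o⁴ − d_i⁴)/64 = π(70.3⁴ − 63.70⁴)/64 = 3.907×10^5 mm⁴
I = 3.907×10^5 mm⁴ = 3.907×10^-7 m⁴
Effective length L_e = K·L = 1 × 7.52 = 7.520 m
P_cr = π²EI / L_e² = π² × 100×10⁹ × 3.907×10^-7 / 7.520² = 6.819×10^3 N
Factor of safety n = P_cr / P = 6.8189 / 3.92 = 1.74

n ≈ 1.74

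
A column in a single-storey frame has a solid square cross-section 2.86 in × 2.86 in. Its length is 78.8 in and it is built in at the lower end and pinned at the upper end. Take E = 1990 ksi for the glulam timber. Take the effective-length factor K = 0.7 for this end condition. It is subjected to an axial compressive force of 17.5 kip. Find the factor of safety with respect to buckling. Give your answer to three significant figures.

I = a⁴/12 = 2.86⁴/12 = 5.575 in⁴
Effective length L_e = K·L = 0.7 × 78.8 = 55.16 in
P_cr = π²EI / L_e² = π² × 1990×10³ × 5.575 / 55.16² = 3.599×10^4 lb
Factor of safety n = P_cr / P = 35.990 / 17.5 = 2.06

n ≈ 2.06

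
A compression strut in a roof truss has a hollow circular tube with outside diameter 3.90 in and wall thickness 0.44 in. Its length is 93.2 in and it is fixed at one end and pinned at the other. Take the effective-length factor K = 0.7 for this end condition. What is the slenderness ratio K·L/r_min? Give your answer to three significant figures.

Inner diameter d_i = 3.90 − 2×0.44 = 3.020 in
I = π(d_o⁴ − d_i⁴)/64 = π(3.90⁴ − 3.020⁴)/64 = 7.273 in⁴
A = 4.783 in²;  r_min = √(I/A) = √(7.273/4.783) = 1.233 in
L_e = K·L = 0.7 × 93.2 = 65.24 in
λ = L_e / r_min = 65.240 / 1.233 = 52.9

λ ≈ 52.9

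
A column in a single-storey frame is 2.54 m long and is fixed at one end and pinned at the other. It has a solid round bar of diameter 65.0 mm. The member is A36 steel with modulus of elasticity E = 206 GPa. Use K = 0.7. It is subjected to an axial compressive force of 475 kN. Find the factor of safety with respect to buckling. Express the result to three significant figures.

n ≈ 1.19

I = πd⁴/64 = π×65.0⁴/64 = 8.762×10^5 mm⁴
I = 8.762×10^5 mm⁴ = 8.762×10^-7 m⁴
Effective length L_e = K·L = 0.7 × 2.54 = 1.778 m
P_cr = π²EI / L_e² = π² × 206×10⁹ × 8.762×10^-7 / 1.778² = 5.635×10^5 N
Factor of safety n = P_cr / P = 563.54 / 475 = 1.19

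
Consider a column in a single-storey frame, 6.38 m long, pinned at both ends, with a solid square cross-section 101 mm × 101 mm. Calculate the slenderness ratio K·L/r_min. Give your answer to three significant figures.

I = a⁴/12 = 101⁴/12 = 8.672×10^6 mm⁴
A = 1.020×10^4 mm²;  r_min = √(I/A) = √(8.672×10^6/1.020×10^4) = 29.16 mm
L_e = K·L = 1 × 6.38 m = 6.380 m = 6380.0 mm
λ = L_e / r_min = 6380.0 / 29.16 = 219

λ ≈ 219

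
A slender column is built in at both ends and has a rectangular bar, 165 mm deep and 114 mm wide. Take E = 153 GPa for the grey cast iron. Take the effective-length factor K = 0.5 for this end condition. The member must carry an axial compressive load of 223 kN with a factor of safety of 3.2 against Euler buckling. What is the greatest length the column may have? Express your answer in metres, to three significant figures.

Buckling occurs about the weak axis: I_min = h·b³/12 with b = 114 mm (the shorter side).
I_min = 165×114³/12 = 2.037×10^7 mm⁴
I = 2.037×10^-5 m⁴
Required critical load P_cr = n·P = 3.2 × 223 = 713.6 kN = 7.136×10^5 N
From P_cr = π²EI/(K·L)²:  L = (1/K)·√(π²EI/P_cr) = (1/0.5)·√(π²×1.53×10^11×2.037×10^-5/7.136×10^5)
L = 13.1 m

L_max ≈ 13.1 m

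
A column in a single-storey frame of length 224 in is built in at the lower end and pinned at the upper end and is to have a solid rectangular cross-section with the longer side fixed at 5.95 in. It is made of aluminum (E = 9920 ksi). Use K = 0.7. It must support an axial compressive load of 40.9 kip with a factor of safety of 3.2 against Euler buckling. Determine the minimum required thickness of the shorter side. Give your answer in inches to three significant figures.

Required P_cr = n·P = 3.2 × 40.9 = 130.9 kip
L_e = K·L = 0.7 × 224 = 156.8 in
Required I = P_cr·L_e²/(π²E) = 1.309×10^5 × 156.8² / (π² × 9.92×10^6) = 32.87 in⁴
Rectangle, weak axis: I_min = h·b³/12 with h = 5.95 in fixed  ⇒  b = (12I/h)^(1/3) = 4.05 in

b ≈ 4.05 in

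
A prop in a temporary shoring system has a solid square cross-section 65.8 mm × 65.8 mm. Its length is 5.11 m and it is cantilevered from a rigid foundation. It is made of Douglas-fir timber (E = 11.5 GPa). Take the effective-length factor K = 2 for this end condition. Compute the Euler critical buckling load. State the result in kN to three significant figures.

I = a⁴/12 = 65.8⁴/12 = 1.562×10^6 mm⁴
I = 1.562×10^6 mm⁴ = 1.562×10^-6 m⁴
Effective length L_e = K·L = 2 × 5.11 = 10.22 m
P_cr = π²EI / L_e² = π² × 11.5×10⁹ × 1.562×10^-6 / 10.22² = 1.698×10^3 N

P_cr ≈ 1.70 kN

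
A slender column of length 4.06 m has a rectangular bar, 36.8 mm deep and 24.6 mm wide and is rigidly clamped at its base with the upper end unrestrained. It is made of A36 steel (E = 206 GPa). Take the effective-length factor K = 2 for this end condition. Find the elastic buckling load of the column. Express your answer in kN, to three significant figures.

Buckling occurs about the weak axis: I_min = h·b³/12 with b = 24.6 mm (the shorter side).
I_min = 36.8×24.6³/12 = 4.565×10^4 mm⁴
I = 4.565×10^4 mm⁴ = 4.565×10^-8 m⁴
Effective length L_e = K·L = 2 × 4.06 = 8.120 m
P_cr = π²EI / L_e² = π² × 206×10⁹ × 4.565×10^-8 / 8.120² = 1.408×10^3 N

P_cr ≈ 1.41 kN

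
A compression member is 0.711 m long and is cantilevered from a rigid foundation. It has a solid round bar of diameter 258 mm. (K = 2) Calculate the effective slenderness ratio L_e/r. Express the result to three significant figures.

For a solid circle r = d/4 = 258/4 = 64.50 mm
L_e = K·L = 2 × 0.711 m = 1.422 m = 1422.0 mm
λ = L_e / r_min = 1422.0 / 64.50 = 22.0

λ ≈ 22.0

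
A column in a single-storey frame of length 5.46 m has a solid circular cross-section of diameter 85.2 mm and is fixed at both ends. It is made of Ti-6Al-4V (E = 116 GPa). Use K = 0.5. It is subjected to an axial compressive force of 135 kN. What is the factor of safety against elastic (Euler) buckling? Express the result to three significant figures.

n ≈ 2.94

I = πd⁴/64 = π×85.2⁴/64 = 2.587×10^6 mm⁴
I = 2.587×10^6 mm⁴ = 2.587×10^-6 m⁴
Effective length L_e = K·L = 0.5 × 5.46 = 2.730 m
P_cr = π²EI / L_e² = π² × 116×10⁹ × 2.587×10^-6 / 2.730² = 3.973×10^5 N
Factor of safety n = P_cr / P = 397.34 / 135 = 2.94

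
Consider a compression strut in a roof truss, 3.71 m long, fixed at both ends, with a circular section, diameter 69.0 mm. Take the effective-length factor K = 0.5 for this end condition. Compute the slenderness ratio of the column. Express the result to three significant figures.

For a solid circle r = d/4 = 69.0/4 = 17.25 mm
L_e = K·L = 0.5 × 3.71 m = 1.855 m = 1855.0 mm
λ = L_e / r_min = 1855.0 / 17.25 = 108

λ ≈ 108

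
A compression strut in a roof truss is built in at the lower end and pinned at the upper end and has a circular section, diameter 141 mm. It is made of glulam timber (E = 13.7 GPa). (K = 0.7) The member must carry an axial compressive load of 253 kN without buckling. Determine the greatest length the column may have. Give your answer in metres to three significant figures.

I = πd⁴/64 = π×141⁴/64 = 1.940×10^7 mm⁴
I = 1.940×10^-5 m⁴
At the buckling limit P_cr = P = 2.530×10^5 N
From P_cr = π²EI/(K·L)²:  L = (1/K)·√(π²EI/P_cr) = (1/0.7)·√(π²×1.37×10^10×1.940×10^-5/2.530×10^5)
L = 4.60 m

L_max ≈ 4.60 m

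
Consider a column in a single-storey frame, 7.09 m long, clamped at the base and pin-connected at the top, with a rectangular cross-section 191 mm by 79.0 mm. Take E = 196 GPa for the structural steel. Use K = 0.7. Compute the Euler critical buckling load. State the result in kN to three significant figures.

Buckling occurs about the weak axis: I_min = h·b³/12 with b = 79.0 mm (the shorter side).
I_min = 191×79.0³/12 = 7.848×10^6 mm⁴
I = 7.848×10^6 mm⁴ = 7.848×10^-6 m⁴
Effective length L_e = K·L = 0.7 × 7.09 = 4.963 m
P_cr = π²EI / L_e² = π² × 196×10⁹ × 7.848×10^-6 / 4.963² = 6.163×10^5 N

P_cr ≈ 616 kN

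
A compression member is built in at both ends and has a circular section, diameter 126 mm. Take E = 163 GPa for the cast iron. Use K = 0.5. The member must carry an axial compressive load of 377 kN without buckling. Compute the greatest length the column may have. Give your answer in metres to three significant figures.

L_max ≈ 14.5 m

I = πd⁴/64 = π×126⁴/64 = 1.237×10^7 mm⁴
I = 1.237×10^-5 m⁴
At the buckling limit P_cr = P = 3.770×10^5 N
From P_cr = π²EI/(K·L)²:  L = (1/K)·√(π²EI/P_cr) = (1/0.5)·√(π²×1.63×10^11×1.237×10^-5/3.770×10^5)
L = 14.5 m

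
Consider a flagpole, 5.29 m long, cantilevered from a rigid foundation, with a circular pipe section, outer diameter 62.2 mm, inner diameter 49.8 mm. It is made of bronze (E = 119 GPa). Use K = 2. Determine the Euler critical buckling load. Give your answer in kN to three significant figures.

d_o = 62.2 mm, d_i = 49.8 mm
I = π(d_o⁴ − d_i⁴)/64 = π(62.2⁴ − 49.80⁴)/64 = 4.328×10^5 mm⁴
I = 4.328×10^5 mm⁴ = 4.328×10^-7 m⁴
Effective length L_e = K·L = 2 × 5.29 = 10.58 m
P_cr = π²EI / L_e² = π² × 119×10⁹ × 4.328×10^-7 / 10.58² = 4.541×10^3 N

P_cr ≈ 4.54 kN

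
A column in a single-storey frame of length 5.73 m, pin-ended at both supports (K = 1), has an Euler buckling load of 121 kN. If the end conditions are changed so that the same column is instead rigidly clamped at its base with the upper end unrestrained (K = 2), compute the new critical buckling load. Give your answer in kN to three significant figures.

P_cr ∝ 1/K², so P_cr,new = P_cr,old × (K_old/K_new)² = 121 × (1/2)²
= 121 × 0.2500 = 30.2 kN

P_cr ≈ 30.2 kN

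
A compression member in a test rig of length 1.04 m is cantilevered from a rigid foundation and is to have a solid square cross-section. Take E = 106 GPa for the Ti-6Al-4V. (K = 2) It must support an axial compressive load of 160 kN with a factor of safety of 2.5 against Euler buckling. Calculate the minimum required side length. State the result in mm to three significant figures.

Required P_cr = n·P = 2.5 × 160 = 400.0 kN
L_e = K·L = 2 × 1.04 = 2.080 m
Required I = P_cr·L_e²/(π²E) = 4.000×10^5 × 2.080² / (π² × 1.06×10^11) = 1.654×10^-6 m⁴
I_req = 1.654×10^6 mm⁴
Solid square: I = a⁴/12  ⇒  a = (12I)^(1/4) = (12×1.654×10^6)^(1/4) = 66.7 mm

a ≈ 66.7 mm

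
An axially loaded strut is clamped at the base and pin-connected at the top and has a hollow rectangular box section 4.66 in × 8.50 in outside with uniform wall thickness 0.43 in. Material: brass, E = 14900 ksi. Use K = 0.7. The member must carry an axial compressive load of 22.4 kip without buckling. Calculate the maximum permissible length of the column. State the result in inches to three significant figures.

L_max ≈ 702 in

Inner dimensions: h_i = 8.50 − 2×0.43 = 7.640 in, b_i = 4.66 − 2×0.43 = 3.800 in
Weak-axis I_min = (h_o·b_o³ − h_i·b_i³)/12 with b_o = 4.66, b_i = 3.800 in (shorter outer/inner sides).
I_min = (8.50×4.66³ − 7.640×3.800³)/12 = 36.74 in⁴
At the buckling limit P_cr = P = 2.240×10^4 lb
From P_cr = π²EI/(K·L)²:  L = (1/K)·√(π²EI/P_cr) = (1/0.7)·√(π²×1.49×10^7×36.74/2.240×10^4)
L = 702 in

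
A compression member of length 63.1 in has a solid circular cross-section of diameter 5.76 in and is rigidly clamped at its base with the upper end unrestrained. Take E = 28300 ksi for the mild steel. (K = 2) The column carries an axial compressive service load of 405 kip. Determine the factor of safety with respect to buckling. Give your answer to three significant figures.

I = πd⁴/64 = π×5.76⁴/64 = 54.03 in⁴
Effective length L_e = K·L = 2 × 63.1 = 126.2 in
P_cr = π²EI / L_e² = π² × 28300×10³ × 54.03 / 126.2² = 9.476×10^5 lb
Factor of safety n = P_cr / P = 947.60 / 405 = 2.34

n ≈ 2.34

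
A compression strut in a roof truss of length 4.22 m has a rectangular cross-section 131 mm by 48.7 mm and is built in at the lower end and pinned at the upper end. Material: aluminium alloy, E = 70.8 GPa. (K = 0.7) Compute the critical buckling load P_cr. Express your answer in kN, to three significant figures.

P_cr ≈ 101 kN

Buckling occurs about the weak axis: I_min = h·b³/12 with b = 48.7 mm (the shorter side).
I_min = 131×48.7³/12 = 1.261×10^6 mm⁴
I = 1.261×10^6 mm⁴ = 1.261×10^-6 m⁴
Effective length L_e = K·L = 0.7 × 4.22 = 2.954 m
P_cr = π²EI / L_e² = π² × 70.8×10⁹ × 1.261×10^-6 / 2.954² = 1.010×10^5 N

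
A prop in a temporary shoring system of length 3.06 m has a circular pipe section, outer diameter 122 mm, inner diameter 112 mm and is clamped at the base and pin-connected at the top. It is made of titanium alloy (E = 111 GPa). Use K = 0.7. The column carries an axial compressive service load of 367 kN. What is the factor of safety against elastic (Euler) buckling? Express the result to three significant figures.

d_o = 122 mm, d_i = 112 mm
I = π(d_o⁴ − d_i⁴)/64 = π(122⁴ − 112.0⁴)/64 = 3.151×10^6 mm⁴
I = 3.151×10^6 mm⁴ = 3.151×10^-6 m⁴
Effective length L_e = K·L = 0.7 × 3.06 = 2.142 m
P_cr = π²EI / L_e² = π² × 111×10⁹ × 3.151×10^-6 / 2.142² = 7.523×10^5 N
Factor of safety n = P_cr / P = 752.25 / 367 = 2.05

n ≈ 2.05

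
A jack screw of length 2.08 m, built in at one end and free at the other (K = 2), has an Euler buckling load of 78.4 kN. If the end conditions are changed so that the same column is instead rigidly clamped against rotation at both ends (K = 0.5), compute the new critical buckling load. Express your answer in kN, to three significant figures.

P_cr ≈ 1250 kN

P_cr ∝ 1/K², so P_cr,new = P_cr,old × (K_old/K_new)² = 78.4 × (2/0.5)²
= 78.4 × 16.00 = 1250 kN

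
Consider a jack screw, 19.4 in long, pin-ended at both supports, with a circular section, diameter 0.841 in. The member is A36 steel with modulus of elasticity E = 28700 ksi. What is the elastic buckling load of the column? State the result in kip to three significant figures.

P_cr ≈ 18.5 kip

I = πd⁴/64 = π×0.841⁴/64 = 2.456×10^-2 in⁴
Effective length L_e = K·L = 1 × 19.4 = 19.40 in
P_cr = π²EI / L_e² = π² × 28700×10³ × 2.456×10^-2 / 19.40² = 1.848×10^4 lb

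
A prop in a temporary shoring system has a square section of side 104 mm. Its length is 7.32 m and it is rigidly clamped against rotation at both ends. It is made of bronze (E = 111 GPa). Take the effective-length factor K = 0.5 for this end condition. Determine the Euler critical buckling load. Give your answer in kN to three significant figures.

P_cr ≈ 797 kN

I = a⁴/12 = 104⁴/12 = 9.749×10^6 mm⁴
I = 9.749×10^6 mm⁴ = 9.749×10^-6 m⁴
Effective length L_e = K·L = 0.5 × 7.32 = 3.660 m
P_cr = π²EI / L_e² = π² × 111×10⁹ × 9.749×10^-6 / 3.660² = 7.973×10^5 N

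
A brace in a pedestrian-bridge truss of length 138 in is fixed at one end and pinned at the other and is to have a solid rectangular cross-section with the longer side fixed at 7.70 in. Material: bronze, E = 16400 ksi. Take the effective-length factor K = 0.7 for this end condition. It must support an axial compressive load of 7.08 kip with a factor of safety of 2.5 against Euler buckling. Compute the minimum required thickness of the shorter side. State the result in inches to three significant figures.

b ≈ 1.17 in

Required P_cr = n·P = 2.5 × 7.08 = 17.70 kip
L_e = K·L = 0.7 × 138 = 96.60 in
Required I = P_cr·L_e²/(π²E) = 1.770×10^4 × 96.60² / (π² × 1.64×10^7) = 1.020 in⁴
Rectangle, weak axis: I_min = h·b³/12 with h = 7.70 in fixed  ⇒  b = (12I/h)^(1/3) = 1.17 in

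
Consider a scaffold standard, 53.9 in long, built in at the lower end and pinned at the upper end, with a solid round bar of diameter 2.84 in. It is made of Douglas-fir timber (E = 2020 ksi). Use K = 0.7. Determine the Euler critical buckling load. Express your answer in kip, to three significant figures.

P_cr ≈ 44.7 kip

I = πd⁴/64 = π×2.84⁴/64 = 3.193 in⁴
Effective length L_e = K·L = 0.7 × 53.9 = 37.73 in
P_cr = π²EI / L_e² = π² × 2020×10³ × 3.193 / 37.73² = 4.472×10^4 lb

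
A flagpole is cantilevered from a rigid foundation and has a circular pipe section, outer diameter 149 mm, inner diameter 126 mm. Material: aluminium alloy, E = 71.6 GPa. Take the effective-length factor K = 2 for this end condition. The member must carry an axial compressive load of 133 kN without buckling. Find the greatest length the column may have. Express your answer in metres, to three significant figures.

L_max ≈ 3.96 m

d_o = 149 mm, d_i = 126 mm
I = π(d_o⁴ − d_i⁴)/64 = π(149⁴ − 126.0⁴)/64 = 1.182×10^7 mm⁴
I = 1.182×10^-5 m⁴
At the buckling limit P_cr = P = 1.330×10^5 N
From P_cr = π²EI/(K·L)²:  L = (1/K)·√(π²EI/P_cr) = (1/2)·√(π²×7.16×10^10×1.182×10^-5/1.330×10^5)
L = 3.96 m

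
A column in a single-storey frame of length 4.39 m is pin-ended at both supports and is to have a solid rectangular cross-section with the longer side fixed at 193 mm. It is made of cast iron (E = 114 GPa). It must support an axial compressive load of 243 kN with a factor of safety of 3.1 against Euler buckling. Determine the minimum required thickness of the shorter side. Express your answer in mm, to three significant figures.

b ≈ 92.9 mm

Required P_cr = n·P = 3.1 × 243 = 753.3 kN
L_e = K·L = 1 × 4.39 = 4.390 m
Required I = P_cr·L_e²/(π²E) = 7.533×10^5 × 4.390² / (π² × 1.14×10^11) = 1.290×10^-5 m⁴
I_req = 1.290×10^7 mm⁴
Rectangle, weak axis: I_min = h·b³/12 with h = 193 mm fixed  ⇒  b = (12I/h)^(1/3) = 92.9 mm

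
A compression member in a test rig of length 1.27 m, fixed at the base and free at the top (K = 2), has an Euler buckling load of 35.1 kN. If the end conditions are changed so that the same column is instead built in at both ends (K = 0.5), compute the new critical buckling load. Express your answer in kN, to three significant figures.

P_cr ≈ 562 kN

P_cr ∝ 1/K², so P_cr,new = P_cr,old × (K_old/K_new)² = 35.1 × (2/0.5)²
= 35.1 × 16.00 = 562 kN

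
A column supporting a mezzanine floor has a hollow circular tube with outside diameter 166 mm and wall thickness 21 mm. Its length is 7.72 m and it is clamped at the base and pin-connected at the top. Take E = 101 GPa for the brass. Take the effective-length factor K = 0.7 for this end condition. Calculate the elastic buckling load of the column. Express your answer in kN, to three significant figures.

Inner diameter d_i = 166 − 2×21 = 124.0 mm
I = π(d_o⁴ − d_i⁴)/64 = π(166⁴ − 124.0⁴)/64 = 2.567×10^7 mm⁴
I = 2.567×10^7 mm⁴ = 2.567×10^-5 m⁴
Effective length L_e = K·L = 0.7 × 7.72 = 5.404 m
P_cr = π²EI / L_e² = π² × 101×10⁹ × 2.567×10^-5 / 5.404² = 8.762×10^5 N

P_cr ≈ 876 kN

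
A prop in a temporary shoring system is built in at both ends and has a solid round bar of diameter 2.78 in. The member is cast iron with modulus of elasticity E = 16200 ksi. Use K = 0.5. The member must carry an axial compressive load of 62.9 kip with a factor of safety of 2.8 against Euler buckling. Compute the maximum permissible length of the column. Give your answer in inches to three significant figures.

L_max ≈ 103 in

I = πd⁴/64 = π×2.78⁴/64 = 2.932 in⁴
Required critical load P_cr = n·P = 2.8 × 62.9 = 176.1 kip = 1.761×10^5 lb
From P_cr = π²EI/(K·L)²:  L = (1/K)·√(π²EI/P_cr) = (1/0.5)·√(π²×1.62×10^7×2.932/1.761×10^5)
L = 103 in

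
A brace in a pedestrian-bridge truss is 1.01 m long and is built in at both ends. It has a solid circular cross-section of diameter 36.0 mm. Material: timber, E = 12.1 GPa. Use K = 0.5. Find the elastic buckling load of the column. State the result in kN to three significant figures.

P_cr ≈ 38.6 kN

I = πd⁴/64 = π×36.0⁴/64 = 8.245×10^4 mm⁴
I = 8.245×10^4 mm⁴ = 8.245×10^-8 m⁴
Effective length L_e = K·L = 0.5 × 1.01 = 0.5050 m
P_cr = π²EI / L_e² = π² × 12.1×10⁹ × 8.245×10^-8 / 0.5050² = 3.861×10^4 N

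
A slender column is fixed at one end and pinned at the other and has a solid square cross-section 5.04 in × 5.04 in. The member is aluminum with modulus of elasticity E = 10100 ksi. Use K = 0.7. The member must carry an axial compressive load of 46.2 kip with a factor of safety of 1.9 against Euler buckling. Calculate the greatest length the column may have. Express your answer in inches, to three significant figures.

L_max ≈ 353 in

I = a⁴/12 = 5.04⁴/12 = 53.77 in⁴
Required critical load P_cr = n·P = 1.9 × 46.2 = 87.78 kip = 8.778×10^4 lb
From P_cr = π²EI/(K·L)²:  L = (1/K)·√(π²EI/P_cr) = (1/0.7)·√(π²×1.01×10^7×53.77/8.778×10^4)
L = 353 in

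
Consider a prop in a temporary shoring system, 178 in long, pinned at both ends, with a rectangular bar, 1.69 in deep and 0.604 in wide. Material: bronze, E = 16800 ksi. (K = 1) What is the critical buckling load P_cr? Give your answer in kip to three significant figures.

Buckling occurs about the weak axis: I_min = h·b³/12 with b = 0.604 in (the shorter side).
I_min = 1.69×0.604³/12 = 3.103×10^-2 in⁴
Effective length L_e = K·L = 1 × 178 = 178.0 in
P_cr = π²EI / L_e² = π² × 16800×10³ × 3.103×10^-2 / 178.0² = 162.4 lb

P_cr ≈ 0.162 kip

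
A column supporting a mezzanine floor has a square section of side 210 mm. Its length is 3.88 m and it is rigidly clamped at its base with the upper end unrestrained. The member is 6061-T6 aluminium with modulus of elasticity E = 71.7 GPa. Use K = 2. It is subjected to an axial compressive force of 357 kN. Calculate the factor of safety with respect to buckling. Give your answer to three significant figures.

I = a⁴/12 = 210⁴/12 = 1.621×10^8 mm⁴
I = 1.621×10^8 mm⁴ = 1.621×10^-4 m⁴
Effective length L_e = K·L = 2 × 3.88 = 7.760 m
P_cr = π²EI / L_e² = π² × 71.7×10⁹ × 1.621×10^-4 / 7.760² = 1.905×10^6 N
Factor of safety n = P_cr / P = 1904.5 / 357 = 5.33

n ≈ 5.33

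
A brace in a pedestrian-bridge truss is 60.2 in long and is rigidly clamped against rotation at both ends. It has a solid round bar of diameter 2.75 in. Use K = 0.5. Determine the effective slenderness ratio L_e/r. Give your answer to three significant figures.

For a solid circle r = d/4 = 2.75/4 = 0.6875 in
L_e = K·L = 0.5 × 60.2 = 30.10 in
λ = L_e / r_min = 30.100 / 0.6875 = 43.8

λ ≈ 43.8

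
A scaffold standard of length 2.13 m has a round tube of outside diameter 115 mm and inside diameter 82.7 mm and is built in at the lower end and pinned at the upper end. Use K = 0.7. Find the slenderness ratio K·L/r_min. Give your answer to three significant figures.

d_o = 115 mm, d_i = 82.7 mm
I = π(d_o⁴ − d_i⁴)/64 = π(115⁴ − 82.70⁴)/64 = 6.289×10^6 mm⁴
A = 5.015×10^3 mm²;  r_min = √(I/A) = √(6.289×10^6/5.015×10^3) = 35.41 mm
L_e = K·L = 0.7 × 2.13 m = 1.491 m = 1491.0 mm
λ = L_e / r_min = 1491.0 / 35.41 = 42.1

λ ≈ 42.1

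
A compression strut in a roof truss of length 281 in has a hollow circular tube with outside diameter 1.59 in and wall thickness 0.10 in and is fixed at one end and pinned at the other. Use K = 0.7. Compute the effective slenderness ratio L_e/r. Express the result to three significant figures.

λ ≈ 373

Inner diameter d_i = 1.59 − 2×0.10 = 1.390 in
I = π(d_o⁴ − d_i⁴)/64 = π(1.59⁴ − 1.390⁴)/64 = 0.1305 in⁴
A = 0.4681 in²;  r_min = √(I/A) = √(0.1305/0.4681) = 0.5280 in
L_e = K·L = 0.7 × 281 = 196.7 in
λ = L_e / r_min = 196.70 / 0.5280 = 373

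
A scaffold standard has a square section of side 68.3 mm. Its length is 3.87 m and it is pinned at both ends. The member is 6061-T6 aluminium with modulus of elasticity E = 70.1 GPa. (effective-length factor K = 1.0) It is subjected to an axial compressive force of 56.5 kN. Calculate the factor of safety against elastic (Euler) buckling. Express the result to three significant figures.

n ≈ 1.48

I = a⁴/12 = 68.3⁴/12 = 1.813×10^6 mm⁴
I = 1.813×10^6 mm⁴ = 1.813×10^-6 m⁴
Effective length L_e = K·L = 1 × 3.87 = 3.870 m
P_cr = π²EI / L_e² = π² × 70.1×10⁹ × 1.813×10^-6 / 3.870² = 8.377×10^4 N
Factor of safety n = P_cr / P = 83.772 / 56.5 = 1.48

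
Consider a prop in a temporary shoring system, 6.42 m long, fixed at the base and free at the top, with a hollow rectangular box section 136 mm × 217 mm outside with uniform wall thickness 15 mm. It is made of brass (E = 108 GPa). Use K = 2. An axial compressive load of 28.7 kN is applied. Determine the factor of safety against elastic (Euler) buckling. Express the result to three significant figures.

n ≈ 6.07

Inner dimensions: h_i = 217 − 2×15 = 187.0 mm, b_i = 136 − 2×15 = 106.0 mm
Weak-axis I_min = (h_o·b_o³ − h_i·b_i³)/12 with b_o = 136, b_i = 106.0 mm (shorter outer/inner sides).
I_min = (217×136³ − 187.0×106.0³)/12 = 2.693×10^7 mm⁴
I = 2.693×10^7 mm⁴ = 2.693×10^-5 m⁴
Effective length L_e = K·L = 2 × 6.42 = 12.84 m
P_cr = π²EI / L_e² = π² × 108×10⁹ × 2.693×10^-5 / 12.84² = 1.741×10^5 N
Factor of safety n = P_cr / P = 174.10 / 28.7 = 6.07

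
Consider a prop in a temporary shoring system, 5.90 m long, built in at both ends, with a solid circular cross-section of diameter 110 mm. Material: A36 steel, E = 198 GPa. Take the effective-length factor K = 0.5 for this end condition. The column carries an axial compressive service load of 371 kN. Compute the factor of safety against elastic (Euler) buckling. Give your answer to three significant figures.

n ≈ 4.35

I = πd⁴/64 = π×110⁴/64 = 7.187×10^6 mm⁴
I = 7.187×10^6 mm⁴ = 7.187×10^-6 m⁴
Effective length L_e = K·L = 0.5 × 5.90 = 2.950 m
P_cr = π²EI / L_e² = π² × 198×10⁹ × 7.187×10^-6 / 2.950² = 1.614×10^6 N
Factor of safety n = P_cr / P = 1613.8 / 371 = 4.35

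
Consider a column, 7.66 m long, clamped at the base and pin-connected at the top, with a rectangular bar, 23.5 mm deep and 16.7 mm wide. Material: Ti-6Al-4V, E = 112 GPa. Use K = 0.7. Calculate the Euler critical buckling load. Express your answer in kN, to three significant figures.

P_cr ≈ 0.351 kN

Buckling occurs about the weak axis: I_min = h·b³/12 with b = 16.7 mm (the shorter side).
I_min = 23.5×16.7³/12 = 9.121×10^3 mm⁴
I = 9.121×10^3 mm⁴ = 9.121×10^-9 m⁴
Effective length L_e = K·L = 0.7 × 7.66 = 5.362 m
P_cr = π²EI / L_e² = π² × 112×10⁹ × 9.121×10^-9 / 5.362² = 350.7 N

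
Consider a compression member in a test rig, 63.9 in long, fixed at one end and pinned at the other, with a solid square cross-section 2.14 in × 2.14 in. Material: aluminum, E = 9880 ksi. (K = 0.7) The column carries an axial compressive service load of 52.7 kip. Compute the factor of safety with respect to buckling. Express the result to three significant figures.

I = a⁴/12 = 2.14⁴/12 = 1.748 in⁴
Effective length L_e = K·L = 0.7 × 63.9 = 44.73 in
P_cr = π²EI / L_e² = π² × 9880×10³ × 1.748 / 44.73² = 8.518×10^4 lb
Factor of safety n = P_cr / P = 85.179 / 52.7 = 1.62

n ≈ 1.62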